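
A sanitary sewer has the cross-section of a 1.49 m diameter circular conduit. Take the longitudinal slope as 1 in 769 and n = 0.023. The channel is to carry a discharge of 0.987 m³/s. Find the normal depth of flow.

Manning's equation rearranged: A R^(2/3) = nQ / (1·√S) = 0.023 × 0.987 / (√0.0013) = 0.6295.
Try y = 1.1 m: A R^(2/3) = 0.808 — over.
Try y = 0.719 m: A R^(2/3) = 0.4247 — short.
Try y = 0.916 m: A R^(2/3) = 0.6292 — ≈ 0.6295.

y_n = 0.916 m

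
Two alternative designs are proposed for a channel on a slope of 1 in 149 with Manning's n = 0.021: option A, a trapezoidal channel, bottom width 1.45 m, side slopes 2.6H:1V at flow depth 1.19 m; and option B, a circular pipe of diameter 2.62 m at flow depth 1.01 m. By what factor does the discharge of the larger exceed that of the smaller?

3.23

Channel A: With bottom width b = 1.45 m and side slope z = 2.6: A = (b + zy)y = (1.45 + 2.6×1.19)×1.19 = 5.407 m²; P = b + 2y√(1+z²) = 1.45 + 2×1.19×2.786 = 8.08 m. Hydraulic radius R = A/P = 5.407/8.08 = 0.6692 m. Q_A = (1/0.021)·5.407·0.6692^(2/3)·√0.006711 = 16.14 m³/s.
Channel B: For a circular section of diameter D = 2.62 m at depth y = 1.01 m, the central angle is θ = 2 arccos(1 − 2y/D) = 2.679 rad. Then A = (D²/8)(θ − sin θ) = 1.917 m² and P = Dθ/2 = 3.51 m. Hydraulic radius R = A/P = 1.917/3.51 = 0.546 m. Q_B = (1/0.021)·1.917·0.546^(2/3)·√0.006711 = 4.995 m³/s.
The larger discharge is 16.14 m³/s and the smaller is 4.995 m³/s; the ratio is 3.23.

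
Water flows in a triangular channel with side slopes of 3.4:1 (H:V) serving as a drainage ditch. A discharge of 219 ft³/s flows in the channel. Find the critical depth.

At critical depth, Q² T / (g A³) = 1, i.e. A³/T = Q²/g = 219²/32.2 = 1489.
Trying y = 3.35 ft: A³/T = 2439 — over.
Trying y = 2.1 ft: A³/T = 236.1 — short.
Trying y = 3.04 ft: A³/T = 1501 — ≈ 1489.

y_c = 3.04 ft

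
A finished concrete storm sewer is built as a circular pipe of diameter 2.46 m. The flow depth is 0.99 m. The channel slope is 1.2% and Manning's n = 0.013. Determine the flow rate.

For a circular section of diameter D = 2.46 m at depth y = 0.99 m, the central angle is θ = 2 arccos(1 − 2y/D) = 2.749 rad. Then A = (D²/8)(θ − sin θ) = 1.79 m² and P = Dθ/2 = 3.381 m.
Hydraulic radius R = A/P = 1.79/3.381 = 0.5294 m.
Manning's equation: Q = (1/n) A R^(2/3) S^(1/2) = (1/0.013) × 1.79 × 0.5294^(2/3) × 0.012^(1/2) = 9.87 m³/s.

Q = 9.87 m³/s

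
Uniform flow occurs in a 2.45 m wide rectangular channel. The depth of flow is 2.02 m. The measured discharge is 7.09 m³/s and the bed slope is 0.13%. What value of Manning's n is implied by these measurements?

n = 0.021

Flow area A = b·y = 2.45 × 2.02 = 4.949 m². Wetted perimeter P = b + 2y = 2.45 + 2×2.02 = 6.49 m.
Hydraulic radius R = A/P = 4.949/6.49 = 0.7626 m.
Rearranging Manning's equation: n = (1/Q) A R^(2/3) S^(1/2) = (1/7.09) × 4.949 × 0.7626^(2/3) × √0.0013 = 0.021.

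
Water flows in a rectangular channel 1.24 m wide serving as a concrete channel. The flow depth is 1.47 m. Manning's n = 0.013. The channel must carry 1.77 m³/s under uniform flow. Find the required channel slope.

Flow area A = b·y = 1.24 × 1.47 = 1.823 m². Wetted perimeter P = b + 2y = 1.24 + 2×1.47 = 4.18 m.
Hydraulic radius R = A/P = 1.823/4.18 = 0.4361 m.
From Manning's equation, S = [nQ / (1 A R^(2/3))]² = [0.013 × 1.77 / (1 × 1.823 × 0.4361^(2/3))]² = 0.000482.

S = 0.000482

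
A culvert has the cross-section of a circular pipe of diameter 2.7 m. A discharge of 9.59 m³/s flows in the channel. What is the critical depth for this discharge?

At critical depth, Q² T / (g A³) = 1, i.e. A³/T = Q²/g = 9.59²/9.81 = 9.375.
Try y = 0.977 m: A³/T = 2.515 — too small.
Try y = 1.54 m: A³/T = 14.37 — too large.
Try y = 1.38 m: A³/T = 9.451 — close enough.

y_c = 1.38 m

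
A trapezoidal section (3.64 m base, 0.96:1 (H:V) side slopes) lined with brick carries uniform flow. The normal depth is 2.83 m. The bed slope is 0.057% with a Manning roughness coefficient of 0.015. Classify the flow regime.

With bottom width b = 3.64 m and side slope z = 0.96: A = (b + zy)y = (3.64 + 0.96×2.83)×2.83 = 17.99 m²; P = b + 2y√(1+z²) = 3.64 + 2×2.83×1.386 = 11.49 m.
Hydraulic radius R = A/P = 17.99/11.49 = 1.566 m.
V = (1/n) R^(2/3) √S = (1/0.015) × 1.566^(2/3) × √0.00057 = 2.147 m/s. Hydraulic depth D_h = A/T = 17.99/9.074 = 1.983 m.
Froude number Fr = V/√(g·D_h) = 2.147/√(9.81×1.983) = 0.487, which is less than 1, so the flow is subcritical.

subcritical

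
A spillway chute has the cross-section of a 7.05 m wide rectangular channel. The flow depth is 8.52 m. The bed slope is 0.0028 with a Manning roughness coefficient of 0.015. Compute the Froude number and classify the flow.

subcritical

Flow area A = b·y = 7.05 × 8.52 = 60.07 m². Wetted perimeter P = b + 2y = 7.05 + 2×8.52 = 24.09 m.
Hydraulic radius R = A/P = 60.07/24.09 = 2.493 m.
V = (1/n) R^(2/3) √S = (1/0.015) × 2.493^(2/3) × √0.0028 = 6.487 m/s. Hydraulic depth D_h = A/T = 60.07/7.05 = 8.52 m.
Froude number Fr = V/√(g·D_h) = 6.487/√(9.81×8.52) = 0.71, which is less than 1, so the flow is subcritical.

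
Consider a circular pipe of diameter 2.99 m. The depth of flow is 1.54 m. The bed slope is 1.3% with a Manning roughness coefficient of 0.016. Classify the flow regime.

For a circular section of diameter D = 2.99 m at depth y = 1.54 m, the central angle is θ = 2 arccos(1 − 2y/D) = 3.202 rad. Then A = (D²/8)(θ − sin θ) = 3.645 m² and P = Dθ/2 = 4.787 m.
Hydraulic radius R = A/P = 3.645/4.787 = 0.7615 m.
V = (1/n) R^(2/3) √S = (1/0.016) × 0.7615^(2/3) × √0.013 = 5.943 m/s. Hydraulic depth D_h = A/T = 3.645/2.989 = 1.22 m.
Froude number Fr = V/√(g·D_h) = 5.943/√(9.81×1.22) = 1.72, which is greater than 1, so the flow is supercritical.

supercritical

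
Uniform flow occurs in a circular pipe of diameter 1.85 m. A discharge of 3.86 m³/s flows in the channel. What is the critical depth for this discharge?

y_c = 0.961 m

At critical depth, Q² T / (g A³) = 1, i.e. A³/T = Q²/g = 3.86²/9.81 = 1.519.
Trying y = 0.703 m: A³/T = 0.4585 — short.
Trying y = 1.09 m: A³/T = 2.457 — over.
Trying y = 0.961 m: A³/T = 1.518 — close enough.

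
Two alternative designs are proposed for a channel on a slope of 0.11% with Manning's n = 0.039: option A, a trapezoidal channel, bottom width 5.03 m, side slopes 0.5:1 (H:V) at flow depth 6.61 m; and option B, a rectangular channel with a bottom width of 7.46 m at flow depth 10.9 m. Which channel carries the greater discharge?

Channel A: With bottom width b = 5.03 m and side slope z = 0.5: A = (b + zy)y = (5.03 + 0.5×6.61)×6.61 = 55.09 m²; P = b + 2y√(1+z²) = 5.03 + 2×6.61×1.118 = 19.81 m. Hydraulic radius R = A/P = 55.09/19.81 = 2.781 m. Q_A = (1/0.039)·55.09·2.781^(2/3)·√0.0011 = 92.66 m³/s.
Channel B: Flow area A = b·y = 7.46 × 10.9 = 81.31 m². Wetted perimeter P = b + 2y = 7.46 + 2×10.9 = 29.26 m. Hydraulic radius R = A/P = 81.31/29.26 = 2.779 m. Q_B = (1/0.039)·81.31·2.779^(2/3)·√0.0011 = 136.7 m³/s.
Q_A = 92.66 m³/s vs Q_B = 136.7 m³/s, so channel B carries more.

channel B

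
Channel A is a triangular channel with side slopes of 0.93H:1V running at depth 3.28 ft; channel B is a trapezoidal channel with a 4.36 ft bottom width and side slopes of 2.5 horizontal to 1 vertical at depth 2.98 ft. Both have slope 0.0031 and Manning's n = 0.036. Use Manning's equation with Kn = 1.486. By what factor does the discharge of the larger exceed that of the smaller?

4.7

Channel A: For a triangular section with side slope z = 0.93: A = zy² = 0.93×3.28² = 10.01 ft²; P = 2y√(1+z²) = 2×3.28×1.366 = 8.958 ft. Hydraulic radius R = A/P = 10.01/8.958 = 1.117 ft. Q_A = (1.486/0.036)·10.01·1.117^(2/3)·√0.0031 = 24.75 ft³/s.
Channel B: With bottom width b = 4.36 ft and side slope z = 2.5: A = (b + zy)y = (4.36 + 2.5×2.98)×2.98 = 35.19 ft²; P = b + 2y√(1+z²) = 4.36 + 2×2.98×2.693 = 20.41 ft. Hydraulic radius R = A/P = 35.19/20.41 = 1.725 ft. Q_B = (1.486/0.036)·35.19·1.725^(2/3)·√0.0031 = 116.3 ft³/s.
The larger discharge is 116.3 ft³/s and the smaller is 24.75 ft³/s; the ratio is 4.7.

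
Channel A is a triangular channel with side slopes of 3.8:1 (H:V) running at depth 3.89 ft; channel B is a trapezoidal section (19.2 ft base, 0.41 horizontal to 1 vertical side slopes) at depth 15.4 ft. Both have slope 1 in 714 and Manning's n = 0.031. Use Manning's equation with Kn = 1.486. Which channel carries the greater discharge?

Channel A: For a triangular section with side slope z = 3.8: A = zy² = 3.8×3.89² = 57.5 ft²; P = 2y√(1+z²) = 2×3.89×3.929 = 30.57 ft. Hydraulic radius R = A/P = 57.5/30.57 = 1.881 ft. Q_A = (1.486/0.031)·57.5·1.881^(2/3)·√0.001401 = 157.2 ft³/s.
Channel B: With bottom width b = 19.2 ft and side slope z = 0.41: A = (b + zy)y = (19.2 + 0.41×15.4)×15.4 = 392.9 ft²; P = b + 2y√(1+z²) = 19.2 + 2×15.4×1.081 = 52.49 ft. Hydraulic radius R = A/P = 392.9/52.49 = 7.486 ft. Q_B = (1.486/0.031)·392.9·7.486^(2/3)·√0.001401 = 2697 ft³/s.
Q_A = 157.2 ft³/s vs Q_B = 2697 ft³/s, so channel B carries more.

channel B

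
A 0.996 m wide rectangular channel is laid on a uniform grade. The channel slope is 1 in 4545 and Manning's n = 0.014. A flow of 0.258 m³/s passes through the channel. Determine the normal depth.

Manning's equation rearranged: A R^(2/3) = nQ / (1·√S) = 0.014 × 0.258 / (√0.00022) = 0.2435.
At y = 0.69 m: A R^(2/3) = 0.3006 — high.
At y = 0.586 m: A R^(2/3) = 0.2433 — ≈ 0.2435.

y_n = 0.586 m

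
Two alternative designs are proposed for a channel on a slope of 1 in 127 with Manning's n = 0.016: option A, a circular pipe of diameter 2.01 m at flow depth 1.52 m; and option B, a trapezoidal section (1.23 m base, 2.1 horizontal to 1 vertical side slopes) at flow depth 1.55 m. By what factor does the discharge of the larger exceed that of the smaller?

3.31

Channel A: For a circular section of diameter D = 2.01 m at depth y = 1.52 m, the central angle is θ = 2 arccos(1 − 2y/D) = 4.218 rad. Then A = (D²/8)(θ − sin θ) = 2.574 m² and P = Dθ/2 = 4.239 m. Hydraulic radius R = A/P = 2.574/4.239 = 0.6074 m. Q_A = (1/0.016)·2.574·0.6074^(2/3)·√0.007874 = 10.24 m³/s.
Channel B: With bottom width b = 1.23 m and side slope z = 2.1: A = (b + zy)y = (1.23 + 2.1×1.55)×1.55 = 6.952 m²; P = b + 2y√(1+z²) = 1.23 + 2×1.55×2.326 = 8.44 m. Hydraulic radius R = A/P = 6.952/8.44 = 0.8236 m. Q_B = (1/0.016)·6.952·0.8236^(2/3)·√0.007874 = 33.88 m³/s.
The larger discharge is 33.88 m³/s and the smaller is 10.24 m³/s; the ratio is 3.31.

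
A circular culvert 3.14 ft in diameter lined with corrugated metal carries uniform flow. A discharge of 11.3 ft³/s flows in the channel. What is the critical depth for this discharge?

At critical depth, Q² T / (g A³) = 1, i.e. A³/T = Q²/g = 11.3²/32.2 = 3.966.
At y = 0.796 ft: A³/T = 1.347 — low.
At y = 1.15 ft: A³/T = 5.604 — high.
At y = 1.05 ft: A³/T = 3.945 — close enough.

y_c = 1.05 ft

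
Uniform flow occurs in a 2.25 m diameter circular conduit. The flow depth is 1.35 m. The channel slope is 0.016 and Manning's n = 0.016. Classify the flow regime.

supercritical

For a circular section of diameter D = 2.25 m at depth y = 1.35 m, the central angle is θ = 2 arccos(1 − 2y/D) = 3.544 rad. Then A = (D²/8)(θ − sin θ) = 2.491 m² and P = Dθ/2 = 3.987 m.
Hydraulic radius R = A/P = 2.491/3.987 = 0.6247 m.
V = (1/n) R^(2/3) √S = (1/0.016) × 0.6247^(2/3) × √0.016 = 5.777 m/s. Hydraulic depth D_h = A/T = 2.491/2.205 = 1.13 m.
Froude number Fr = V/√(g·D_h) = 5.777/√(9.81×1.13) = 1.74, which is greater than 1, so the flow is supercritical.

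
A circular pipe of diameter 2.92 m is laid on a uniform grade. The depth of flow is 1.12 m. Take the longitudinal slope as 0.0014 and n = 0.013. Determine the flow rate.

Q = 4.87 m³/s

For a circular section of diameter D = 2.92 m at depth y = 1.12 m, the central angle is θ = 2 arccos(1 − 2y/D) = 2.672 rad. Then A = (D²/8)(θ − sin θ) = 2.365 m² and P = Dθ/2 = 3.9 m.
Hydraulic radius R = A/P = 2.365/3.9 = 0.6062 m.
Manning's equation: Q = (1/n) A R^(2/3) S^(1/2) = (1/0.013) × 2.365 × 0.6062^(2/3) × 0.0014^(1/2) = 4.87 m³/s.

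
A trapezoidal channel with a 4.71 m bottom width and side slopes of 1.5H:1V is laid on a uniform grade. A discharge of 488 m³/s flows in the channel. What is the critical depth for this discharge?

y_c = 5.99 m

At critical depth, Q² T / (g A³) = 1, i.e. A³/T = Q²/g = 488²/9.81 = 24280.
Try y = 4.95 m: A³/T = 11080 — low.
Try y = 6.64 m: A³/T = 37530 — high.
Try y = 5.99 m: A³/T = 24340 — close enough.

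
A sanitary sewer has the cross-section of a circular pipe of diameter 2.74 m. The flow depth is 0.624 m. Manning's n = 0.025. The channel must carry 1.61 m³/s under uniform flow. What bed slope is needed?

S = 0.00596

For a circular section of diameter D = 2.74 m at depth y = 0.624 m, the central angle is θ = 2 arccos(1 − 2y/D) = 1.99 rad. Then A = (D²/8)(θ − sin θ) = 1.01 m² and P = Dθ/2 = 2.726 m.
Hydraulic radius R = A/P = 1.01/2.726 = 0.3706 m.
From Manning's equation, S = [nQ / (1 A R^(2/3))]² = [0.025 × 1.61 / (1 × 1.01 × 0.3706^(2/3))]² = 0.00596.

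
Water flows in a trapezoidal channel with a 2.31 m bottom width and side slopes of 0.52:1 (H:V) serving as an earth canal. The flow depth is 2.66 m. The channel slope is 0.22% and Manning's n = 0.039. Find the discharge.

With bottom width b = 2.31 m and side slope z = 0.52: A = (b + zy)y = (2.31 + 0.52×2.66)×2.66 = 9.824 m²; P = b + 2y√(1+z²) = 2.31 + 2×2.66×1.127 = 8.306 m.
Hydraulic radius R = A/P = 9.824/8.306 = 1.183 m.
Manning's equation: Q = (1/n) A R^(2/3) S^(1/2) = (1/0.039) × 9.824 × 1.183^(2/3) × 0.0022^(1/2) = 13.2 m³/s.

Q = 13.2 m³/s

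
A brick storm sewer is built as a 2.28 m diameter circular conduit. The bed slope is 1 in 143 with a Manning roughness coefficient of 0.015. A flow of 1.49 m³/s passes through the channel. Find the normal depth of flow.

y_n = 0.475 m

Manning's equation rearranged: A R^(2/3) = nQ / (1·√S) = 0.015 × 1.49 / (√0.006993) = 0.2673.
Trying y = 0.586 m: A R^(2/3) = 0.4061 — too large.
Trying y = 0.393 m: A R^(2/3) = 0.1816 — too small.
Trying y = 0.475 m: A R^(2/3) = 0.2669 — matches.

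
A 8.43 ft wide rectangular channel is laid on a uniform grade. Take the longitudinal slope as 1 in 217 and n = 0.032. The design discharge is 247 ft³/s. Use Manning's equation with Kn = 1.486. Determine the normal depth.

Manning's equation rearranged: A R^(2/3) = nQ / (1.486·√S) = 0.032 × 247 / (1.486 × √0.004608) = 78.35.
At y = 4.33 ft: A R^(2/3) = 60.54 — low.
At y = 6.65 ft: A R^(2/3) = 105.4 — high.
At y = 5.27 ft: A R^(2/3) = 78.35 — matches.

y_n = 5.27 ft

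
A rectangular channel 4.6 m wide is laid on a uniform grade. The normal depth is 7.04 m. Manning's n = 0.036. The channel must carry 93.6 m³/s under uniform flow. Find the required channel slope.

Flow area A = b·y = 4.6 × 7.04 = 32.38 m². Wetted perimeter P = b + 2y = 4.6 + 2×7.04 = 18.68 m.
Hydraulic radius R = A/P = 32.38/18.68 = 1.734 m.
From Manning's equation, S = [nQ / (1 A R^(2/3))]² = [0.036 × 93.6 / (1 × 32.38 × 1.734^(2/3))]² = 0.0052.

S = 0.0052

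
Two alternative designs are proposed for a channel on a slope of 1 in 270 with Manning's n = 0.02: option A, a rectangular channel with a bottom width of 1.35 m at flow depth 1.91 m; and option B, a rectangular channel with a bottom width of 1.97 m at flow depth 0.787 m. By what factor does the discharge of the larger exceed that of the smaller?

Channel A: Flow area A = b·y = 1.35 × 1.91 = 2.579 m². Wetted perimeter P = b + 2y = 1.35 + 2×1.91 = 5.17 m. Hydraulic radius R = A/P = 2.579/5.17 = 0.4987 m. Q_A = (1/0.02)·2.579·0.4987^(2/3)·√0.003704 = 4.934 m³/s.
Channel B: Flow area A = b·y = 1.97 × 0.787 = 1.55 m². Wetted perimeter P = b + 2y = 1.97 + 2×0.787 = 3.544 m. Hydraulic radius R = A/P = 1.55/3.544 = 0.4375 m. Q_B = (1/0.02)·1.55·0.4375^(2/3)·√0.003704 = 2.719 m³/s.
The larger discharge is 4.934 m³/s and the smaller is 2.719 m³/s; the ratio is 1.82.

1.82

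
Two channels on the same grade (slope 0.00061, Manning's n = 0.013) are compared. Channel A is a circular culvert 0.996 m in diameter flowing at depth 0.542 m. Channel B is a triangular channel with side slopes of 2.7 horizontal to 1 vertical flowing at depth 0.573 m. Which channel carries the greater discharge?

Channel A: For a circular section of diameter D = 0.996 m at depth y = 0.542 m, the central angle is θ = 2 arccos(1 − 2y/D) = 3.319 rad. Then A = (D²/8)(θ − sin θ) = 0.4333 m² and P = Dθ/2 = 1.653 m. Hydraulic radius R = A/P = 0.4333/1.653 = 0.2622 m. Q_A = (1/0.013)·0.4333·0.2622^(2/3)·√0.00061 = 0.3373 m³/s.
Channel B: For a triangular section with side slope z = 2.7: A = zy² = 2.7×0.573² = 0.8865 m²; P = 2y√(1+z²) = 2×0.573×2.879 = 3.3 m. Hydraulic radius R = A/P = 0.8865/3.3 = 0.2687 m. Q_B = (1/0.013)·0.8865·0.2687^(2/3)·√0.00061 = 0.7012 m³/s.
Q_A = 0.3373 m³/s vs Q_B = 0.7012 m³/s, so channel B carries more.

channel B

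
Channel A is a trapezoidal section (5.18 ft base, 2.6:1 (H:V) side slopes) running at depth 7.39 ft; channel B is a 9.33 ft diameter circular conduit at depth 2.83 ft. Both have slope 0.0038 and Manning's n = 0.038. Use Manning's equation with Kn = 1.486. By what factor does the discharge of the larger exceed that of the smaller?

Channel A: With bottom width b = 5.18 ft and side slope z = 2.6: A = (b + zy)y = (5.18 + 2.6×7.39)×7.39 = 180.3 ft²; P = b + 2y√(1+z²) = 5.18 + 2×7.39×2.786 = 46.35 ft. Hydraulic radius R = A/P = 180.3/46.35 = 3.889 ft. Q_A = (1.486/0.038)·180.3·3.889^(2/3)·√0.0038 = 1075 ft³/s.
Channel B: For a circular section of diameter D = 9.33 ft at depth y = 2.83 ft, the central angle is θ = 2 arccos(1 − 2y/D) = 2.333 rad. Then A = (D²/8)(θ − sin θ) = 17.52 ft² and P = Dθ/2 = 10.88 ft. Hydraulic radius R = A/P = 17.52/10.88 = 1.609 ft. Q_B = (1.486/0.038)·17.52·1.609^(2/3)·√0.0038 = 57.99 ft³/s.
The larger discharge is 1075 ft³/s and the smaller is 57.99 ft³/s; the ratio is 18.5.

18.5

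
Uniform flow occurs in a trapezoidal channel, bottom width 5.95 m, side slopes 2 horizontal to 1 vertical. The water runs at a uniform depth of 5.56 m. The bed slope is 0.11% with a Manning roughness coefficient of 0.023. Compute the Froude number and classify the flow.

subcritical

With bottom width b = 5.95 m and side slope z = 2: A = (b + zy)y = (5.95 + 2×5.56)×5.56 = 94.91 m²; P = b + 2y√(1+z²) = 5.95 + 2×5.56×2.236 = 30.82 m.
Hydraulic radius R = A/P = 94.91/30.82 = 3.08 m.
V = (1/n) R^(2/3) √S = (1/0.023) × 3.08^(2/3) × √0.0011 = 3.053 m/s. Hydraulic depth D_h = A/T = 94.91/28.19 = 3.367 m.
Froude number Fr = V/√(g·D_h) = 3.053/√(9.81×3.367) = 0.531, which is less than 1, so the flow is subcritical.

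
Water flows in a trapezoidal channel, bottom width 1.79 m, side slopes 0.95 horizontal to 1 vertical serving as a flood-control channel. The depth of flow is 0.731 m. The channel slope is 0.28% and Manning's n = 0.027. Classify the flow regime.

With bottom width b = 1.79 m and side slope z = 0.95: A = (b + zy)y = (1.79 + 0.95×0.731)×0.731 = 1.816 m²; P = b + 2y√(1+z²) = 1.79 + 2×0.731×1.379 = 3.807 m.
Hydraulic radius R = A/P = 1.816/3.807 = 0.4771 m.
V = (1/n) R^(2/3) √S = (1/0.027) × 0.4771^(2/3) × √0.0028 = 1.197 m/s. Hydraulic depth D_h = A/T = 1.816/3.179 = 0.5713 m.
Froude number Fr = V/√(g·D_h) = 1.197/√(9.81×0.5713) = 0.505, which is less than 1, so the flow is subcritical.

subcritical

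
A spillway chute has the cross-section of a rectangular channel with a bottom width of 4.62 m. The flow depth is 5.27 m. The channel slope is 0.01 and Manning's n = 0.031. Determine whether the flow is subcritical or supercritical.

Flow area A = b·y = 4.62 × 5.27 = 24.35 m². Wetted perimeter P = b + 2y = 4.62 + 2×5.27 = 15.16 m.
Hydraulic radius R = A/P = 24.35/15.16 = 1.606 m.
V = (1/n) R^(2/3) √S = (1/0.031) × 1.606^(2/3) × √0.01 = 4.424 m/s. Hydraulic depth D_h = A/T = 24.35/4.62 = 5.27 m.
Froude number Fr = V/√(g·D_h) = 4.424/√(9.81×5.27) = 0.615, which is less than 1, so the flow is subcritical.

subcritical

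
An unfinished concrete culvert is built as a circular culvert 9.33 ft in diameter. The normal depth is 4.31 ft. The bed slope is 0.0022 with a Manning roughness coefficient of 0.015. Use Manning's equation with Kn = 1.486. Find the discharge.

For a circular section of diameter D = 9.33 ft at depth y = 4.31 ft, the central angle is θ = 2 arccos(1 − 2y/D) = 2.989 rad. Then A = (D²/8)(θ − sin θ) = 30.88 ft² and P = Dθ/2 = 13.94 ft.
Hydraulic radius R = A/P = 30.88/13.94 = 2.214 ft.
Manning's equation: Q = (1.486/n) A R^(2/3) S^(1/2) = (1.486/0.015) × 30.88 × 2.214^(2/3) × 0.0022^(1/2) = 244 ft³/s.

Q = 244 ft³/s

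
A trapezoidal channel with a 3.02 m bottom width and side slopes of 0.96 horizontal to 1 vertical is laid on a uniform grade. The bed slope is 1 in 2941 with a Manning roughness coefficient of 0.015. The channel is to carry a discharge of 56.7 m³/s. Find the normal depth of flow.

Manning's equation rearranged: A R^(2/3) = nQ / (1·√S) = 0.015 × 56.7 / (√0.00034) = 46.12.
Trying y = 3.12 m: A R^(2/3) = 25.76 — short.
Trying y = 5.04 m: A R^(2/3) = 69.62 — over.
Trying y = 4.15 m: A R^(2/3) = 46.16 — matches.

y_n = 4.15 m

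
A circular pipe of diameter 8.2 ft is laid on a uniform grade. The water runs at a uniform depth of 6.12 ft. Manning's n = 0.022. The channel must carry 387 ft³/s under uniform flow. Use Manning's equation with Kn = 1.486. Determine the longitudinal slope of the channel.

For a circular section of diameter D = 8.2 ft at depth y = 6.12 ft, the central angle is θ = 2 arccos(1 − 2y/D) = 4.172 rad. Then A = (D²/8)(θ − sin θ) = 42.27 ft² and P = Dθ/2 = 17.1 ft.
Hydraulic radius R = A/P = 42.27/17.1 = 2.471 ft.
From Manning's equation, S = [nQ / (1.486 A R^(2/3))]² = [0.022 × 387 / (1.486 × 42.27 × 2.471^(2/3))]² = 0.0055.

S = 0.0055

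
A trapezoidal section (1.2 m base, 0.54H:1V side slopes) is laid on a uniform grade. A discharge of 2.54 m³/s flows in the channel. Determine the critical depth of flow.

y_c = 0.69 m

At critical depth, Q² T / (g A³) = 1, i.e. A³/T = Q²/g = 2.54²/9.81 = 0.6577.
Trying y = 0.519 m: A³/T = 0.2576 — low.
Trying y = 0.782 m: A³/T = 0.9986 — high.
Trying y = 0.69 m: A³/T = 0.6568 — close enough.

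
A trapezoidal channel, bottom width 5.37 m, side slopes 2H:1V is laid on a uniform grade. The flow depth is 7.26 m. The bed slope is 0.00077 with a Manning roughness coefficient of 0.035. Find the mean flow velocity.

With bottom width b = 5.37 m and side slope z = 2: A = (b + zy)y = (5.37 + 2×7.26)×7.26 = 144.4 m²; P = b + 2y√(1+z²) = 5.37 + 2×7.26×2.236 = 37.84 m.
Hydraulic radius R = A/P = 144.4/37.84 = 3.816 m.
From Manning's equation, V = (1/n) R^(2/3) S^(1/2) = (1/0.035) × 3.816^(2/3) × 0.00077^(1/2) = 1.94 m/s.

V = 1.94 m/s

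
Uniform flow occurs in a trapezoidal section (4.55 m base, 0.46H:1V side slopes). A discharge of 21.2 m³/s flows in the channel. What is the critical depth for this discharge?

At critical depth, Q² T / (g A³) = 1, i.e. A³/T = Q²/g = 21.2²/9.81 = 45.81.
Trying y = 1.1 m: A³/T = 30.93 — low.
Trying y = 1.41 m: A³/T = 67.35 — high.
Trying y = 1.25 m: A³/T = 46.13 — matches.

y_c = 1.25 m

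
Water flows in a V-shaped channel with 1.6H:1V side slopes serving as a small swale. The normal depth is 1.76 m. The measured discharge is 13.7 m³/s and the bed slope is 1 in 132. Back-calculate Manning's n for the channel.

n = 0.0259

For a triangular section with side slope z = 1.6: A = zy² = 1.6×1.76² = 4.956 m²; P = 2y√(1+z²) = 2×1.76×1.887 = 6.642 m.
Hydraulic radius R = A/P = 4.956/6.642 = 0.7462 m.
Rearranging Manning's equation: n = (1/Q) A R^(2/3) S^(1/2) = (1/13.7) × 4.956 × 0.7462^(2/3) × √0.007576 = 0.0259.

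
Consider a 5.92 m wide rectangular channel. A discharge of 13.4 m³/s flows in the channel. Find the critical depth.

For a rectangular channel, critical depth y_c = (q²/g)^(1/3) where q = Q/b = 13.4/5.92 = 2.264 m²/s.
So y_c = (2.264²/9.81)^(1/3) = 0.805 m.

y_c = 0.805 m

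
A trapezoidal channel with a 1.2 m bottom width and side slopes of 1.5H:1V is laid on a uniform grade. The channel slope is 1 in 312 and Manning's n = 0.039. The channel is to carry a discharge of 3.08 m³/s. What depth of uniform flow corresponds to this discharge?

y_n = 1.07 m

Manning's equation rearranged: A R^(2/3) = nQ / (1·√S) = 0.039 × 3.08 / (√0.003205) = 2.122.
Trying y = 1.28 m: A R^(2/3) = 3.109 — too large.
Trying y = 0.809 m: A R^(2/3) = 1.187 — too small.
Trying y = 1.07 m: A R^(2/3) = 2.119 — matches.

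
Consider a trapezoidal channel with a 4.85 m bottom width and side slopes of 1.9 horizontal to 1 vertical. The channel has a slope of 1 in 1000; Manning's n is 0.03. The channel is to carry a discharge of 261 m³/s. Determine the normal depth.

y_n = 6.43 m

Manning's equation rearranged: A R^(2/3) = nQ / (1·√S) = 0.03 × 261 / (√0.001) = 247.6.
Try y = 7.15 m: A R^(2/3) = 315.7 — over.
Try y = 4.77 m: A R^(2/3) = 126.1 — short.
Try y = 6.43 m: A R^(2/3) = 247.2 — close enough.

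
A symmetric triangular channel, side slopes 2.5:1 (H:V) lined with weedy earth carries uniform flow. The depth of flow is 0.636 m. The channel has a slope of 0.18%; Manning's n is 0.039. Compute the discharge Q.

For a triangular section with side slope z = 2.5: A = zy² = 2.5×0.636² = 1.011 m²; P = 2y√(1+z²) = 2×0.636×2.693 = 3.425 m.
Hydraulic radius R = A/P = 1.011/3.425 = 0.2953 m.
Manning's equation: Q = (1/n) A R^(2/3) S^(1/2) = (1/0.039) × 1.011 × 0.2953^(2/3) × 0.0018^(1/2) = 0.488 m³/s.

Q = 0.488 m³/s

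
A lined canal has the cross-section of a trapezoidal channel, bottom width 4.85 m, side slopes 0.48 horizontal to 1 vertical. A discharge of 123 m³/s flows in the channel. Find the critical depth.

At critical depth, Q² T / (g A³) = 1, i.e. A³/T = Q²/g = 123²/9.81 = 1542.
At y = 4.11 m: A³/T = 2507 — too large.
At y = 2.6 m: A³/T = 542.5 — too small.
At y = 3.56 m: A³/T = 1540 — close enough.

y_c = 3.56 m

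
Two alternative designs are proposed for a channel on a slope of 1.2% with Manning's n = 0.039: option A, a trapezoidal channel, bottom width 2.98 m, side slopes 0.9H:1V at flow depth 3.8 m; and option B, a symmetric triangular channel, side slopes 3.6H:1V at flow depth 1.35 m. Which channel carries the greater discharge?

channel A

Channel A: With bottom width b = 2.98 m and side slope z = 0.9: A = (b + zy)y = (2.98 + 0.9×3.8)×3.8 = 24.32 m²; P = b + 2y√(1+z²) = 2.98 + 2×3.8×1.345 = 13.2 m. Hydraulic radius R = A/P = 24.32/13.2 = 1.842 m. Q_A = (1/0.039)·24.32·1.842^(2/3)·√0.012 = 102.6 m³/s.
Channel B: For a triangular section with side slope z = 3.6: A = zy² = 3.6×1.35² = 6.561 m²; P = 2y√(1+z²) = 2×1.35×3.736 = 10.09 m. Hydraulic radius R = A/P = 6.561/10.09 = 0.6504 m. Q_B = (1/0.039)·6.561·0.6504^(2/3)·√0.012 = 13.83 m³/s.
Q_A = 102.6 m³/s vs Q_B = 13.83 m³/s, so channel A carries more.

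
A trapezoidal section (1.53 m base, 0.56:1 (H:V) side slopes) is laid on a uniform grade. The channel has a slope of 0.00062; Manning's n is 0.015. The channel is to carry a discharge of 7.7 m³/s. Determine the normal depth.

y_n = 1.96 m

Manning's equation rearranged: A R^(2/3) = nQ / (1·√S) = 0.015 × 7.7 / (√0.00062) = 4.639.
Try y = 2.13 m: A R^(2/3) = 5.424 — too large.
Try y = 1.74 m: A R^(2/3) = 3.723 — too small.
Try y = 1.96 m: A R^(2/3) = 4.64 — matches.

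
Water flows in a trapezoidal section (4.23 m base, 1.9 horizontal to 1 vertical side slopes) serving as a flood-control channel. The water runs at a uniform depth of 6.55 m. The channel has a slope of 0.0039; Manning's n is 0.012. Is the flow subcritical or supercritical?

supercritical

With bottom width b = 4.23 m and side slope z = 1.9: A = (b + zy)y = (4.23 + 1.9×6.55)×6.55 = 109.2 m²; P = b + 2y√(1+z²) = 4.23 + 2×6.55×2.147 = 32.36 m.
Hydraulic radius R = A/P = 109.2/32.36 = 3.376 m.
V = (1/n) R^(2/3) √S = (1/0.012) × 3.376^(2/3) × √0.0039 = 11.71 m/s. Hydraulic depth D_h = A/T = 109.2/29.12 = 3.751 m.
Froude number Fr = V/√(g·D_h) = 11.71/√(9.81×3.751) = 1.93, which is greater than 1, so the flow is supercritical.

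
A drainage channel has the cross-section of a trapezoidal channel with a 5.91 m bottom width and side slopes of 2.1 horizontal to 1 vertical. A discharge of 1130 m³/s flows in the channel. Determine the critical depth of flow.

At critical depth, Q² T / (g A³) = 1, i.e. A³/T = Q²/g = 1130²/9.81 = 130200.
Trying y = 5.71 m: A³/T = 35730 — too small.
Trying y = 7.72 m: A³/T = 129900 — matches.

y_c = 7.72 m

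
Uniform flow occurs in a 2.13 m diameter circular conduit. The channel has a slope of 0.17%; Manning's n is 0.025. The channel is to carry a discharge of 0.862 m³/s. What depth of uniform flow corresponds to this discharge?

Manning's equation rearranged: A R^(2/3) = nQ / (1·√S) = 0.025 × 0.862 / (√0.0017) = 0.5227.
At y = 0.863 m: A R^(2/3) = 0.8076 — over.
At y = 0.525 m: A R^(2/3) = 0.3118 — short.
At y = 0.684 m: A R^(2/3) = 0.5226 — matches.

y_n = 0.684 m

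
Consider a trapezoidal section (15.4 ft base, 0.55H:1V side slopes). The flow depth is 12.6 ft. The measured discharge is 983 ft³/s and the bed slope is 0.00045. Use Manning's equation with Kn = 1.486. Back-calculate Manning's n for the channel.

n = 0.031

With bottom width b = 15.4 ft and side slope z = 0.55: A = (b + zy)y = (15.4 + 0.55×12.6)×12.6 = 281.4 ft²; P = b + 2y√(1+z²) = 15.4 + 2×12.6×1.141 = 44.16 ft.
Hydraulic radius R = A/P = 281.4/44.16 = 6.371 ft.
Rearranging Manning's equation: n = (1.486/Q) A R^(2/3) S^(1/2) = (1.486/983) × 281.4 × 6.371^(2/3) × √0.00045 = 0.031.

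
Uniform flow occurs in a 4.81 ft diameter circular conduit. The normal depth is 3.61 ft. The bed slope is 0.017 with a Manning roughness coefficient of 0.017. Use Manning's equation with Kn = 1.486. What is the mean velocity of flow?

V = 14.6 ft/s

For a circular section of diameter D = 4.81 ft at depth y = 3.61 ft, the central angle is θ = 2 arccos(1 − 2y/D) = 4.191 rad. Then A = (D²/8)(θ − sin θ) = 14.63 ft² and P = Dθ/2 = 10.08 ft.
Hydraulic radius R = A/P = 14.63/10.08 = 1.451 ft.
From Manning's equation, V = (1.486/n) R^(2/3) S^(1/2) = (1.486/0.017) × 1.451^(2/3) × 0.017^(1/2) = 14.6 ft/s.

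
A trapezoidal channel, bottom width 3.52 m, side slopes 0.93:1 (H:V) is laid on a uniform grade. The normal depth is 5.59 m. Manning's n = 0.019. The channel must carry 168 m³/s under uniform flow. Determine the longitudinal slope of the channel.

S = 0.0012

With bottom width b = 3.52 m and side slope z = 0.93: A = (b + zy)y = (3.52 + 0.93×5.59)×5.59 = 48.74 m²; P = b + 2y√(1+z²) = 3.52 + 2×5.59×1.366 = 18.79 m.
Hydraulic radius R = A/P = 48.74/18.79 = 2.594 m.
From Manning's equation, S = [nQ / (1 A R^(2/3))]² = [0.019 × 168 / (1 × 48.74 × 2.594^(2/3))]² = 0.0012.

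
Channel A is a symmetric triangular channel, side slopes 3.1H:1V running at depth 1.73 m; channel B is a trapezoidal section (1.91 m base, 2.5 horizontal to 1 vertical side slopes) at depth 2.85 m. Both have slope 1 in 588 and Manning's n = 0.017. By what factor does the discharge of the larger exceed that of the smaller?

Channel A: For a triangular section with side slope z = 3.1: A = zy² = 3.1×1.73² = 9.278 m²; P = 2y√(1+z²) = 2×1.73×3.257 = 11.27 m. Hydraulic radius R = A/P = 9.278/11.27 = 0.8232 m. Q_A = (1/0.017)·9.278·0.8232^(2/3)·√0.001701 = 19.77 m³/s.
Channel B: With bottom width b = 1.91 m and side slope z = 2.5: A = (b + zy)y = (1.91 + 2.5×2.85)×2.85 = 25.75 m²; P = b + 2y√(1+z²) = 1.91 + 2×2.85×2.693 = 17.26 m. Hydraulic radius R = A/P = 25.75/17.26 = 1.492 m. Q_B = (1/0.017)·25.75·1.492^(2/3)·√0.001701 = 81.56 m³/s.
The larger discharge is 81.56 m³/s and the smaller is 19.77 m³/s; the ratio is 4.13.

4.13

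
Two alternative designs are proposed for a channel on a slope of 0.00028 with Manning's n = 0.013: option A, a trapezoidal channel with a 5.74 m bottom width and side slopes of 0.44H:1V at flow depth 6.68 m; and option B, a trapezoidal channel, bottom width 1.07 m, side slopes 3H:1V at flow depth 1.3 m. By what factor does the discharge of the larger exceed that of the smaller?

23

Channel A: With bottom width b = 5.74 m and side slope z = 0.44: A = (b + zy)y = (5.74 + 0.44×6.68)×6.68 = 57.98 m²; P = b + 2y√(1+z²) = 5.74 + 2×6.68×1.093 = 20.34 m. Hydraulic radius R = A/P = 57.98/20.34 = 2.851 m. Q_A = (1/0.013)·57.98·2.851^(2/3)·√0.00028 = 150 m³/s.
Channel B: With bottom width b = 1.07 m and side slope z = 3: A = (b + zy)y = (1.07 + 3×1.3)×1.3 = 6.461 m²; P = b + 2y√(1+z²) = 1.07 + 2×1.3×3.162 = 9.292 m. Hydraulic radius R = A/P = 6.461/9.292 = 0.6953 m. Q_B = (1/0.013)·6.461·0.6953^(2/3)·√0.00028 = 6.527 m³/s.
The larger discharge is 150 m³/s and the smaller is 6.527 m³/s; the ratio is 23.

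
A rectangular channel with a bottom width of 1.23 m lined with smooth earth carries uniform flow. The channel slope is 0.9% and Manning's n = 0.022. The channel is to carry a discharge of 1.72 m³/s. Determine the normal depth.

y_n = 0.687 m

Manning's equation rearranged: A R^(2/3) = nQ / (1·√S) = 0.022 × 1.72 / (√0.009) = 0.3989.
At y = 0.602 m: A R^(2/3) = 0.3349 — too small.
At y = 0.77 m: A R^(2/3) = 0.4631 — too large.
At y = 0.687 m: A R^(2/3) = 0.399 — ≈ 0.3989.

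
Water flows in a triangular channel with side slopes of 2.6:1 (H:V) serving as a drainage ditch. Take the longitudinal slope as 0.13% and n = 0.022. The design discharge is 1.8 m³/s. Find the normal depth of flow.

y_n = 0.876 m

Manning's equation rearranged: A R^(2/3) = nQ / (1·√S) = 0.022 × 1.8 / (√0.0013) = 1.098.
At y = 0.731 m: A R^(2/3) = 0.6783 — low.
At y = 1.08 m: A R^(2/3) = 1.921 — high.
At y = 0.876 m: A R^(2/3) = 1.099 — close enough.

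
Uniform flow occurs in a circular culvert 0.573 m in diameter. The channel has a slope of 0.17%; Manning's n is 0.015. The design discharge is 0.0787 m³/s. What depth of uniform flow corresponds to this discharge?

y_n = 0.254 m

Manning's equation rearranged: A R^(2/3) = nQ / (1·√S) = 0.015 × 0.0787 / (√0.0017) = 0.02863.
Try y = 0.299 m: A R^(2/3) = 0.03793 — high.
Try y = 0.201 m: A R^(2/3) = 0.01864 — low.
Try y = 0.254 m: A R^(2/3) = 0.02863 — close enough.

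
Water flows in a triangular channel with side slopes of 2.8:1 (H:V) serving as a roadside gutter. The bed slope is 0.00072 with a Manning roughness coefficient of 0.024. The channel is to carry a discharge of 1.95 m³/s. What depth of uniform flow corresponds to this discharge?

Manning's equation rearranged: A R^(2/3) = nQ / (1·√S) = 0.024 × 1.95 / (√0.00072) = 1.744.
Try y = 0.872 m: A R^(2/3) = 1.176 — too small.
Try y = 1.22 m: A R^(2/3) = 2.88 — too large.
Try y = 1.01 m: A R^(2/3) = 1.74 — matches.

y_n = 1.01 m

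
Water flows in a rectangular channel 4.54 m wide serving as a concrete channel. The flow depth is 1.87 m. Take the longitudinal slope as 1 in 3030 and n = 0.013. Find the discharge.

Flow area A = b·y = 4.54 × 1.87 = 8.49 m². Wetted perimeter P = b + 2y = 4.54 + 2×1.87 = 8.28 m.
Hydraulic radius R = A/P = 8.49/8.28 = 1.025 m.
Manning's equation: Q = (1/n) A R^(2/3) S^(1/2) = (1/0.013) × 8.49 × 1.025^(2/3) × 0.00033^(1/2) = 12.1 m³/s.

Q = 12.1 m³/s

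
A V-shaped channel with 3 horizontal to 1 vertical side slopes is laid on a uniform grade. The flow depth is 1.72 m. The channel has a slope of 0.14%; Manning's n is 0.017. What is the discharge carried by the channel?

For a triangular section with side slope z = 3: A = zy² = 3×1.72² = 8.875 m²; P = 2y√(1+z²) = 2×1.72×3.162 = 10.88 m.
Hydraulic radius R = A/P = 8.875/10.88 = 0.8159 m.
Manning's equation: Q = (1/n) A R^(2/3) S^(1/2) = (1/0.017) × 8.875 × 0.8159^(2/3) × 0.0014^(1/2) = 17.1 m³/s.

Q = 17.1 m³/s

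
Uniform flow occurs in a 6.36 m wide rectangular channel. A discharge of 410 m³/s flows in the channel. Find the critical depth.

For a rectangular channel, critical depth y_c = (q²/g)^(1/3) where q = Q/b = 410/6.36 = 64.47 m²/s.
So y_c = (64.47²/9.81)^(1/3) = 7.51 m.

y_c = 7.51 m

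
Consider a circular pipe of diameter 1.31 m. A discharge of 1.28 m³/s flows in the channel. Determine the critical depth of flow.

At critical depth, Q² T / (g A³) = 1, i.e. A³/T = Q²/g = 1.28²/9.81 = 0.167.
Try y = 0.466 m: A³/T = 0.0633 — too small.
Try y = 0.6 m: A³/T = 0.1671 — close enough.

y_c = 0.6 m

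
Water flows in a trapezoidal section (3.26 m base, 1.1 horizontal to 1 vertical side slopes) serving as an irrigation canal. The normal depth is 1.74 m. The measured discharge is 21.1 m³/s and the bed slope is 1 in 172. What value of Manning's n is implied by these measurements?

n = 0.034

With bottom width b = 3.26 m and side slope z = 1.1: A = (b + zy)y = (3.26 + 1.1×1.74)×1.74 = 9.003 m²; P = b + 2y√(1+z²) = 3.26 + 2×1.74×1.487 = 8.433 m.
Hydraulic radius R = A/P = 9.003/8.433 = 1.068 m.
Rearranging Manning's equation: n = (1/Q) A R^(2/3) S^(1/2) = (1/21.1) × 9.003 × 1.068^(2/3) × √0.005814 = 0.034.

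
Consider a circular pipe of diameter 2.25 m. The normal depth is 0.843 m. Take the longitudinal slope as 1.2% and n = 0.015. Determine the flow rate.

Q = 5.91 m³/s

For a circular section of diameter D = 2.25 m at depth y = 0.843 m, the central angle is θ = 2 arccos(1 − 2y/D) = 2.635 rad. Then A = (D²/8)(θ − sin θ) = 1.36 m² and P = Dθ/2 = 2.964 m.
Hydraulic radius R = A/P = 1.36/2.964 = 0.4589 m.
Manning's equation: Q = (1/n) A R^(2/3) S^(1/2) = (1/0.015) × 1.36 × 0.4589^(2/3) × 0.012^(1/2) = 5.91 m³/s.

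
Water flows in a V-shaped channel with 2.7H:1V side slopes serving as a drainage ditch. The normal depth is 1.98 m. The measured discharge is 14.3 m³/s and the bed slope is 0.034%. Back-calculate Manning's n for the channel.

For a triangular section with side slope z = 2.7: A = zy² = 2.7×1.98² = 10.59 m²; P = 2y√(1+z²) = 2×1.98×2.879 = 11.4 m.
Hydraulic radius R = A/P = 10.59/11.4 = 0.9284 m.
Rearranging Manning's equation: n = (1/Q) A R^(2/3) S^(1/2) = (1/14.3) × 10.59 × 0.9284^(2/3) × √0.00034 = 0.013.

n = 0.013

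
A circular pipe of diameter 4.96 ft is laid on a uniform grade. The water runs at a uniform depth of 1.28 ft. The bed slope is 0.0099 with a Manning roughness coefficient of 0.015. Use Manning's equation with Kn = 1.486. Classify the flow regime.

supercritical

For a circular section of diameter D = 4.96 ft at depth y = 1.28 ft, the central angle is θ = 2 arccos(1 − 2y/D) = 2.131 rad. Then A = (D²/8)(θ − sin θ) = 3.95 ft² and P = Dθ/2 = 5.286 ft.
Hydraulic radius R = A/P = 3.95/5.286 = 0.7473 ft.
V = (1.486/n) R^(2/3) √S = (1.486/0.015) × 0.7473^(2/3) × √0.0099 = 8.117 ft/s. Hydraulic depth D_h = A/T = 3.95/4.341 = 0.91 ft.
Froude number Fr = V/√(g·D_h) = 8.117/√(32.2×0.91) = 1.5, which is greater than 1, so the flow is supercritical.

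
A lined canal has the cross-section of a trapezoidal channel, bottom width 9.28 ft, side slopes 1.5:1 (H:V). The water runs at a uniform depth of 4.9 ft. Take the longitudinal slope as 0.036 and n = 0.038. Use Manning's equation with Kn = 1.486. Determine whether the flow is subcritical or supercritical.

With bottom width b = 9.28 ft and side slope z = 1.5: A = (b + zy)y = (9.28 + 1.5×4.9)×4.9 = 81.49 ft²; P = b + 2y√(1+z²) = 9.28 + 2×4.9×1.803 = 26.95 ft.
Hydraulic radius R = A/P = 81.49/26.95 = 3.024 ft.
V = (1.486/n) R^(2/3) √S = (1.486/0.038) × 3.024^(2/3) × √0.036 = 15.52 ft/s. Hydraulic depth D_h = A/T = 81.49/23.98 = 3.398 ft.
Froude number Fr = V/√(g·D_h) = 15.52/√(32.2×3.398) = 1.48, which is greater than 1, so the flow is supercritical.

supercritical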